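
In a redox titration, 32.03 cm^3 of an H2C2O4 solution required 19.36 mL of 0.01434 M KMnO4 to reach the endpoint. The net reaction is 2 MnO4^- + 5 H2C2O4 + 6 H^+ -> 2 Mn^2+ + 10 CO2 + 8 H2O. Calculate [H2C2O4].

n(KMnO4) = 0.01434 x 0.01936 = 0.0002776 mol.
From the balanced equation, 2 mol KMnO4 reacts with 5 mol H2C2O4, so n(H2C2O4) = 0.0002776 x 5/2 = 0.0006941 mol.
[H2C2O4] = 0.0006941 / 0.03203 L = 0.0217 M.

0.0217 M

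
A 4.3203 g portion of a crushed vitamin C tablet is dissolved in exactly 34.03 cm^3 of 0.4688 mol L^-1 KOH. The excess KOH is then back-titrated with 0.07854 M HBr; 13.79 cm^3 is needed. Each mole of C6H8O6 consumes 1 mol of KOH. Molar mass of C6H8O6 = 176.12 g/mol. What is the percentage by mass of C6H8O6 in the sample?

60.6%

Total n(KOH) added = 0.4688 x 0.03403 = 0.01595 mol.
n(HBr) used = 0.07854 x 0.01379 = 0.001083 mol, which equals the excess n(KOH).
So n(KOH) consumed by the sample = 0.01595 - 0.001083 = 0.01487 mol.
n(C6H8O6) = 0.01487 / 1 = 0.01487 mol.
mass C6H8O6 = 0.01487 x 176.12 = 2.619 g, so %C6H8O6 = 2.619/4.3203 x 100 = 60.6%.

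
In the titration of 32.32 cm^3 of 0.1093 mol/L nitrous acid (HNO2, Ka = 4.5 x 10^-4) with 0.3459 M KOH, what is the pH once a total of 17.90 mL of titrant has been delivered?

12.72

n(acid) = 0.1093 x 0.03232 = 0.003533 mol; n(KOH) added = 0.3459 x 0.01790 = 0.006192 mol.
Base is in excess by 0.006192 - 0.003533 = 0.002659 mol in a total volume of 0.05022 L.
[OH^-] = 0.002659/0.05022 = 0.05295 M, so pOH = 1.28 and pH = 14.00 - 1.28 = 12.72.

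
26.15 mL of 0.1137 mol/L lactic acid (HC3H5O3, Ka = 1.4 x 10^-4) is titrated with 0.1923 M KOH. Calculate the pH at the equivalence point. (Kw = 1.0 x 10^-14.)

8.35

n(HC3H5O3) = 0.1137 x 0.02615 = 0.002973 mol; V(KOH) at equivalence = 0.002973/0.1923 = 0.01546 L.
At equivalence all the acid is converted to C3H5O3-; total volume = 0.02615 + 0.01546 = 0.04161 L, so [C3H5O3-] = 0.002973/0.04161 = 0.07145 M.
Kb = Kw/Ka = 1.0e-14 / 1.4 x 10^-4 = 7.14e-11.
[OH^-] = sqrt(Kb x [C3H5O3-]) = sqrt(7.14e-11 x 0.07145) = 2.26e-6 M.
pOH = 5.65, so pH = 14.00 - 5.65 = 8.35.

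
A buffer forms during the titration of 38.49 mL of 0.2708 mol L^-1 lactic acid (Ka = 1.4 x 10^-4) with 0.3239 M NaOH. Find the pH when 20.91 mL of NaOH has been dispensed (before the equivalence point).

4.12

Initial n(HC3H5O3) = 0.2708 x 0.03849 = 0.01042 mol.
n(NaOH) added = 0.3239 x 0.02091 = 0.006773 mol, converting that many moles of HC3H5O3 to C3H5O3-.
Remaining n(HC3H5O3) = 0.003650 mol; n(C3H5O3-) = 0.006773 mol.
By Henderson-Hasselbalch, pH = pKa + log([A^-]/[HA]) = 3.85 + log(0.006773/0.003650) = 3.85 + (+0.27) = 4.12.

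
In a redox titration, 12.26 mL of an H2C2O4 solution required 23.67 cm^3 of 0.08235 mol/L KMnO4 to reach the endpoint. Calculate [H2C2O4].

n(KMnO4) = 0.08235 x 0.02367 = 0.001949 mol.
From the balanced equation, 2 mol KMnO4 reacts with 5 mol H2C2O4, so n(H2C2O4) = 0.001949 x 5/2 = 0.004873 mol.
[H2C2O4] = 0.004873 / 0.01226 L = 0.397 M.

0.397 M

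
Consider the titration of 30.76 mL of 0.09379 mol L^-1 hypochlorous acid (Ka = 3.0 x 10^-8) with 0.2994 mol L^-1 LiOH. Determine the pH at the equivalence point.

10.19

n(HClO) = 0.09379 x 0.03076 = 0.002885 mol; V(LiOH) at equivalence = 0.002885/0.2994 = 0.009636 L.
At equivalence all the acid is converted to ClO-; total volume = 0.03076 + 0.009636 = 0.04040 L, so [ClO-] = 0.002885/0.04040 = 0.07142 M.
Kb = Kw/Ka = 1.0e-14 / 3.0 x 10^-8 = 3.33e-7.
[OH^-] = sqrt(Kb x [ClO-]) = sqrt(3.33e-7 x 0.07142) = 0.000154 M.
pOH = 3.81, so pH = 14.00 - 3.81 = 10.19.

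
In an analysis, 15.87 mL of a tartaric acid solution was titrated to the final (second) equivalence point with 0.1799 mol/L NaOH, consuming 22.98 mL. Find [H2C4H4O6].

0.130 M

n(NaOH) = 0.1799 x 0.02298 = 0.004134 mol.
At the final (second) equivalence point, 2 mol OH^- react per mol H2C4H4O6, so n(H2C4H4O6) = 0.004134 / 2 = 0.002067 mol.
[H2C4H4O6] = 0.002067 / 0.01587 L = 0.130 M.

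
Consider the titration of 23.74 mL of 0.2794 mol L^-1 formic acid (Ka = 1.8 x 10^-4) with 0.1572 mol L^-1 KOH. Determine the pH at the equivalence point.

8.37

n(HCOOH) = 0.2794 x 0.02374 = 0.006633 mol; V(KOH) at equivalence = 0.006633/0.1572 = 0.04219 L.
At equivalence all the acid is converted to HCOO-; total volume = 0.02374 + 0.04219 = 0.06593 L, so [HCOO-] = 0.006633/0.06593 = 0.1006 M.
Kb = Kw/Ka = 1.0e-14 / 1.8 x 10^-4 = 5.56e-11.
[OH^-] = sqrt(Kb x [HCOO-]) = sqrt(5.56e-11 x 0.1006) = 2.36e-6 M.
pOH = 5.63, so pH = 14.00 - 5.63 = 8.37.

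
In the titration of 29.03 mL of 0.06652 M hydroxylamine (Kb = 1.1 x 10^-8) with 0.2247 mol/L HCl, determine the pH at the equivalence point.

n(NH2OH) = 0.06652 x 0.02903 = 0.001931 mol; V(HCl) at equivalence = 0.001931/0.2247 = 0.008594 L.
At equivalence the base is fully converted to NH3OH+; total volume = 0.03762 L, so [NH3OH+] = 0.001931/0.03762 = 0.05133 M.
Ka(NH3OH+) = Kw/Kb = 1.0e-14 / 1.1 x 10^-8 = 9.09e-7.
[H^+] = sqrt(Ka x [NH3OH+]) = sqrt(9.09e-7 x 0.05133) = 0.000216 M.
pH = -log(0.000216) = 3.67.

3.67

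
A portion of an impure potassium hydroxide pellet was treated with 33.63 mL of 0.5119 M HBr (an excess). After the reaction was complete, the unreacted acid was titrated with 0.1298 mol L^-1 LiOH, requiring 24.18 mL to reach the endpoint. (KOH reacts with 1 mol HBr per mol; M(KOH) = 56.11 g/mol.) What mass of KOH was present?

Total n(HBr) added = 0.5119 x 0.03363 = 0.01722 mol.
n(LiOH) used = 0.1298 x 0.02418 = 0.003139 mol, which equals the excess n(HBr).
So n(HBr) consumed by the sample = 0.01722 - 0.003139 = 0.01408 mol.
n(KOH) = 0.01408 / 1 = 0.01408 mol.
mass = 0.01408 mol x 56.11 g/mol = 0.790 g.

0.790 g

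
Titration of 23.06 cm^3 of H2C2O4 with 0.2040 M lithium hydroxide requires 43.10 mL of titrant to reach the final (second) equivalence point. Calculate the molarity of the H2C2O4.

n(LiOH) = 0.2040 x 0.04310 = 0.008792 mol.
At the final (second) equivalence point, 2 mol OH^- react per mol H2C2O4, so n(H2C2O4) = 0.008792 / 2 = 0.004396 mol.
[H2C2O4] = 0.004396 / 0.02306 L = 0.191 M.

0.191 M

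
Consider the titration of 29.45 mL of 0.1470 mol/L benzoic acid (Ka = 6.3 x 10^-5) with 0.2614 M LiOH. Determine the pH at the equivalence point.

n(C6H5COOH) = 0.1470 x 0.02945 = 0.004329 mol; V(LiOH) at equivalence = 0.004329/0.2614 = 0.01656 L.
At equivalence all the acid is converted to C6H5COO-; total volume = 0.02945 + 0.01656 = 0.04601 L, so [C6H5COO-] = 0.004329/0.04601 = 0.09409 M.
Kb = Kw/Ka = 1.0e-14 / 6.3 x 10^-5 = 1.59e-10.
[OH^-] = sqrt(Kb x [C6H5COO-]) = sqrt(1.59e-10 x 0.09409) = 3.86e-6 M.
pOH = 5.41, so pH = 14.00 - 5.41 = 8.59.

8.59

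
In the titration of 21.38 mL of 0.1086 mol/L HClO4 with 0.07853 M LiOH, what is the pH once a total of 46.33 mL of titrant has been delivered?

12.29

n(acid) = 0.1086 x 0.02138 = 0.002322 mol; n(LiOH) added = 0.07853 x 0.04633 = 0.003638 mol.
Base is in excess by 0.003638 - 0.002322 = 0.001316 mol in a total volume of 0.06771 L.
[OH^-] = 0.001316/0.06771 = 0.01944 M, so pOH = 1.71 and pH = 14.00 - 1.71 = 12.29.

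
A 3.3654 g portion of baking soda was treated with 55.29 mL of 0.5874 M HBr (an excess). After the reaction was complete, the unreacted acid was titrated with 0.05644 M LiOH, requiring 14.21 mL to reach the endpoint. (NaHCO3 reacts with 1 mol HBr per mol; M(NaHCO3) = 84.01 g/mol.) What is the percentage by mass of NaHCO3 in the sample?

79.1%

Total n(HBr) added = 0.5874 x 0.05529 = 0.03248 mol.
n(LiOH) used = 0.05644 x 0.01421 = 0.0008020 mol, which equals the excess n(HBr).
So n(HBr) consumed by the sample = 0.03248 - 0.0008020 = 0.03168 mol.
n(NaHCO3) = 0.03168 / 1 = 0.03168 mol.
mass NaHCO3 = 0.03168 x 84.01 = 2.661 g, so %NaHCO3 = 2.661/3.3654 x 100 = 79.1%.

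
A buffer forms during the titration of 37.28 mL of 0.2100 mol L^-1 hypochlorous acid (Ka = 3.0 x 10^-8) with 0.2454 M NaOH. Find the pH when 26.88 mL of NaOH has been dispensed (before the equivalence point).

Initial n(HClO) = 0.2100 x 0.03728 = 0.007829 mol.
n(NaOH) added = 0.2454 x 0.02688 = 0.006596 mol, converting that many moles of HClO to ClO-.
Remaining n(HClO) = 0.001232 mol; n(ClO-) = 0.006596 mol.
By Henderson-Hasselbalch, pH = pKa + log([A^-]/[HA]) = 7.52 + log(0.006596/0.001232) = 7.52 + (+0.73) = 8.25.

8.25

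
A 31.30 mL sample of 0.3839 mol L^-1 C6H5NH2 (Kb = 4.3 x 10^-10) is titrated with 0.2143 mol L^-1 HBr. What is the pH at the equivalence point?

n(C6H5NH2) = 0.3839 x 0.03130 = 0.01202 mol; V(HBr) at equivalence = 0.01202/0.2143 = 0.05607 L.
At equivalence the base is fully converted to C6H5NH3+; total volume = 0.08737 L, so [C6H5NH3+] = 0.01202/0.08737 = 0.1375 M.
Ka(C6H5NH3+) = Kw/Kb = 1.0e-14 / 4.3 x 10^-10 = 2.33e-5.
[H^+] = sqrt(Ka x [C6H5NH3+]) = sqrt(2.33e-5 x 0.1375) = 0.00179 M.
pH = -log(0.00179) = 2.75.

2.75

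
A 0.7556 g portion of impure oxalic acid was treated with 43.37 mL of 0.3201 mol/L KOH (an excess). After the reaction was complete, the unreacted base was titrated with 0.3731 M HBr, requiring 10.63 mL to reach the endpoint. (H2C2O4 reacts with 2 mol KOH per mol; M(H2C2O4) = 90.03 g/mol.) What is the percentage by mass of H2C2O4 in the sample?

59.1%

Total n(KOH) added = 0.3201 x 0.04337 = 0.01388 mol.
n(HBr) used = 0.3731 x 0.01063 = 0.003966 mol, which equals the excess n(KOH).
So n(KOH) consumed by the sample = 0.01388 - 0.003966 = 0.009917 mol.
n(H2C2O4) = 0.009917 / 2 = 0.004958 mol.
mass H2C2O4 = 0.004958 x 90.03 = 0.4464 g, so %H2C2O4 = 0.4464/0.7556 x 100 = 59.1%.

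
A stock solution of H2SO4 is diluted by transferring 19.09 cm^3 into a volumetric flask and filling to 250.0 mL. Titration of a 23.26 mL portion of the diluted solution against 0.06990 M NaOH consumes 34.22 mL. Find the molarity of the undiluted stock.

0.673 M

n(NaOH) = 0.06990 x 0.03422 = 0.002392 mol.
n(H2SO4) in the aliquot = 0.002392 x 1/2 = 0.001196 mol.
[diluted H2SO4] = 0.001196 / 0.02326 = 0.05142 M.
Dilution factor = 250.0/19.09 = 13.10, so [stock] = 0.05142 x 13.10 = 0.673 M.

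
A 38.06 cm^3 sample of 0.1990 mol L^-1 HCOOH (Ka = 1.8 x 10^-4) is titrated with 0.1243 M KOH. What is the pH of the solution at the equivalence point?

n(HCOOH) = 0.1990 x 0.03806 = 0.007574 mol; V(KOH) at equivalence = 0.007574/0.1243 = 0.06093 L.
At equivalence all the acid is converted to HCOO-; total volume = 0.03806 + 0.06093 = 0.09899 L, so [HCOO-] = 0.007574/0.09899 = 0.07651 M.
Kb = Kw/Ka = 1.0e-14 / 1.8 x 10^-4 = 5.56e-11.
[OH^-] = sqrt(Kb x [HCOO-]) = sqrt(5.56e-11 x 0.07651) = 2.06e-6 M.
pOH = 5.69, so pH = 14.00 - 5.69 = 8.31.

8.31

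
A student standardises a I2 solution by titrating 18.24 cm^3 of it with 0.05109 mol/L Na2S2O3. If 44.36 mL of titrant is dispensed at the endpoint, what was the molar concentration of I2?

n(Na2S2O3) = 0.05109 x 0.04436 = 0.002266 mol.
From the balanced equation, 2 mol Na2S2O3 reacts with 1 mol I2, so n(I2) = 0.002266 x 1/2 = 0.001133 mol.
[I2] = 0.001133 / 0.01824 L = 0.0621 M.

0.0621 M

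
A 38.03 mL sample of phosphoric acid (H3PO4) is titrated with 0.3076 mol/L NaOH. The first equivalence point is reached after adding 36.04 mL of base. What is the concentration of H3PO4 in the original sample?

n(NaOH) = 0.3076 x 0.03604 = 0.01109 mol.
At the first equivalence point, 1 mol OH^- react per mol H3PO4, so n(H3PO4) = 0.01109 / 1 = 0.01109 mol.
[H3PO4] = 0.01109 / 0.03803 L = 0.292 M.

0.292 M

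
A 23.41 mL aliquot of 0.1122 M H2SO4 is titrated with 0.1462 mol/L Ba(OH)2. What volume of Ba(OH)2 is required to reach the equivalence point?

n(H2SO4) = 0.1122 mol/L x 0.02341 L = 0.002627 mol.
At equivalence n(Ba(OH)2) = n(H2SO4) = 0.002627 mol.
V(Ba(OH)2) = 0.002627 / 0.1462 = 0.01797 L = 18.0 mL.

18.0 mL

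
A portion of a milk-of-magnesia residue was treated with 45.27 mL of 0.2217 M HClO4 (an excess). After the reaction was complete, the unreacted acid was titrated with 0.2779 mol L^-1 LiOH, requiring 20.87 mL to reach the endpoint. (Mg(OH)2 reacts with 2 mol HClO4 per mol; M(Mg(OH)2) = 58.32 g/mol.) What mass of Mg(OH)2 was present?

0.124 g

Total n(HClO4) added = 0.2217 x 0.04527 = 0.01004 mol.
n(LiOH) used = 0.2779 x 0.02087 = 0.005800 mol, which equals the excess n(HClO4).
So n(HClO4) consumed by the sample = 0.01004 - 0.005800 = 0.004237 mol.
n(Mg(OH)2) = 0.004237 / 2 = 0.002118 mol.
mass = 0.002118 mol x 58.32 g/mol = 0.124 g.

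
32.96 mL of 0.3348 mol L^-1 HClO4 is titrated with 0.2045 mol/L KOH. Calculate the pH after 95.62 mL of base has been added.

12.82

n(acid) = 0.3348 x 0.03296 = 0.01104 mol; n(KOH) added = 0.2045 x 0.09562 = 0.01955 mol.
Base is in excess by 0.01955 - 0.01104 = 0.008519 mol in a total volume of 0.1286 L.
[OH^-] = 0.008519/0.1286 = 0.06626 M, so pOH = 1.18 and pH = 14.00 - 1.18 = 12.82.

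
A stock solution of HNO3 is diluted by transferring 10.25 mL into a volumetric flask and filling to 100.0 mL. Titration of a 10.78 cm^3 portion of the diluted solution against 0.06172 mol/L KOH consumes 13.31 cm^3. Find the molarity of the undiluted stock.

n(KOH) = 0.06172 x 0.01331 = 0.0008215 mol.
n(HNO3) in the aliquot = 0.0008215 mol.
[diluted HNO3] = 0.0008215 / 0.01078 = 0.07621 M.
Dilution factor = 100.0/10.25 = 9.756, so [stock] = 0.07621 x 9.756 = 0.743 M.

0.743 M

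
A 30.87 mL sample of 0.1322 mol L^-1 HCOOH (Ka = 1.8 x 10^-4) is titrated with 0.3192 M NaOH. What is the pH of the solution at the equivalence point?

n(HCOOH) = 0.1322 x 0.03087 = 0.004081 mol; V(NaOH) at equivalence = 0.004081/0.3192 = 0.01279 L.
At equivalence all the acid is converted to HCOO-; total volume = 0.03087 + 0.01279 = 0.04366 L, so [HCOO-] = 0.004081/0.04366 = 0.09348 M.
Kb = Kw/Ka = 1.0e-14 / 1.8 x 10^-4 = 5.56e-11.
[OH^-] = sqrt(Kb x [HCOO-]) = sqrt(5.56e-11 x 0.09348) = 2.28e-6 M.
pOH = 5.64, so pH = 14.00 - 5.64 = 8.36.

8.36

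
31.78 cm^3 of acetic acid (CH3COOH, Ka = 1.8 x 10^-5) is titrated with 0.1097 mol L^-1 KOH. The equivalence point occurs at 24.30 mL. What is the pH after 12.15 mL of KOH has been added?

12.15 mL is exactly half the equivalence volume (24.30/2), i.e. the half-equivalence point.
There, n(HA) = n(A^-), so pH = pKa = -log(1.8 x 10^-5) = 4.74.

4.74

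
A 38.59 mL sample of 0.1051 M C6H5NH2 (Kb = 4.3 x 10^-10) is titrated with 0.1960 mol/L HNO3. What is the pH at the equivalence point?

n(C6H5NH2) = 0.1051 x 0.03859 = 0.004056 mol; V(HNO3) at equivalence = 0.004056/0.1960 = 0.02069 L.
At equivalence the base is fully converted to C6H5NH3+; total volume = 0.05928 L, so [C6H5NH3+] = 0.004056/0.05928 = 0.06841 M.
Ka(C6H5NH3+) = Kw/Kb = 1.0e-14 / 4.3 x 10^-10 = 2.33e-5.
[H^+] = sqrt(Ka x [C6H5NH3+]) = sqrt(2.33e-5 x 0.06841) = 0.00126 M.
pH = -log(0.00126) = 2.90.

2.90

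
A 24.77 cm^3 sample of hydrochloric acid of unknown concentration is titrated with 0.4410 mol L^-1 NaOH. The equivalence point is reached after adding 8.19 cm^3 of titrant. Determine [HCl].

0.146 M

n(NaOH) delivered = 0.4410 x 0.008190 = 0.003612 mol.
For a 1:1 reaction, n(HCl) = 0.003612 mol.
[HCl] = 0.003612 mol / 0.02477 L = 0.146 M.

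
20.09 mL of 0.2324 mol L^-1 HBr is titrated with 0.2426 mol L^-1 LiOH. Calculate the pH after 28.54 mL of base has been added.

12.67

n(acid) = 0.2324 x 0.02009 = 0.004669 mol; n(LiOH) added = 0.2426 x 0.02854 = 0.006924 mol.
Base is in excess by 0.006924 - 0.004669 = 0.002255 mol in a total volume of 0.04863 L.
[OH^-] = 0.002255/0.04863 = 0.04637 M, so pOH = 1.33 and pH = 14.00 - 1.33 = 12.67.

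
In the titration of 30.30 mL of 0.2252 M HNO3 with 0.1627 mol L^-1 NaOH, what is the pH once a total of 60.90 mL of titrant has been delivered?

12.53

n(acid) = 0.2252 x 0.03030 = 0.006824 mol; n(NaOH) added = 0.1627 x 0.06090 = 0.009908 mol.
Base is in excess by 0.009908 - 0.006824 = 0.003085 mol in a total volume of 0.09120 L.
[OH^-] = 0.003085/0.09120 = 0.03383 M, so pOH = 1.47 and pH = 14.00 - 1.47 = 12.53.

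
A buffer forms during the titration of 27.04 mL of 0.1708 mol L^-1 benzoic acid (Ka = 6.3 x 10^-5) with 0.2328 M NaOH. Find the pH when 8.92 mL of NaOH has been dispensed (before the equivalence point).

4.11

Initial n(C6H5COOH) = 0.1708 x 0.02704 = 0.004618 mol.
n(NaOH) added = 0.2328 x 0.008920 = 0.002077 mol, converting that many moles of C6H5COOH to C6H5COO-.
Remaining n(C6H5COOH) = 0.002542 mol; n(C6H5COO-) = 0.002077 mol.
By Henderson-Hasselbalch, pH = pKa + log([A^-]/[HA]) = 4.20 + log(0.002077/0.002542) = 4.20 + (-0.09) = 4.11.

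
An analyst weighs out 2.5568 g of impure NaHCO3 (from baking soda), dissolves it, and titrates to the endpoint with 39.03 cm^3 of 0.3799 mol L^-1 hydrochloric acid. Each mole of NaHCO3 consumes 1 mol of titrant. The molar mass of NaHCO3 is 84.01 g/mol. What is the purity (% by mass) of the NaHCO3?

48.7%

n(HCl) = 0.3799 x 0.03903 = 0.01483 mol.
n(NaHCO3) = 0.01483 / 1 = 0.01483 mol.
mass of NaHCO3 = 0.01483 x 84.01 = 1.246 g.
% purity = 1.246 / 2.5568 x 100 = 48.7%.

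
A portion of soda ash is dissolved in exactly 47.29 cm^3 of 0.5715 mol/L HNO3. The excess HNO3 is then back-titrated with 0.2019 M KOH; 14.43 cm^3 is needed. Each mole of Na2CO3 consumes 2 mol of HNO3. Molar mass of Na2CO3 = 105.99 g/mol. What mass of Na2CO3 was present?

Total n(HNO3) added = 0.5715 x 0.04729 = 0.02703 mol.
n(KOH) used = 0.2019 x 0.01443 = 0.002913 mol, which equals the excess n(HNO3).
So n(HNO3) consumed by the sample = 0.02703 - 0.002913 = 0.02411 mol.
n(Na2CO3) = 0.02411 / 2 = 0.01206 mol.
mass = 0.01206 mol x 105.99 g/mol = 1.28 g.

1.28 g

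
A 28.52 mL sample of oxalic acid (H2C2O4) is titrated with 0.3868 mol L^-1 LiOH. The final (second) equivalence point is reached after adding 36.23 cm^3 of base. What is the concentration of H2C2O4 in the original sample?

0.246 M

n(LiOH) = 0.3868 x 0.03623 = 0.01401 mol.
At the final (second) equivalence point, 2 mol OH^- react per mol H2C2O4, so n(H2C2O4) = 0.01401 / 2 = 0.007007 mol.
[H2C2O4] = 0.007007 / 0.02852 L = 0.246 M.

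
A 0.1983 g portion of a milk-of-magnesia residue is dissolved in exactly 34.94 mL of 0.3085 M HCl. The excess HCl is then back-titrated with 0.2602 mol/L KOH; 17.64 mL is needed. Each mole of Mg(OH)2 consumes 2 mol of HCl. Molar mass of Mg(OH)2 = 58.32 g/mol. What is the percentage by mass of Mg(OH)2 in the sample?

91.0%

Total n(HCl) added = 0.3085 x 0.03494 = 0.01078 mol.
n(KOH) used = 0.2602 x 0.01764 = 0.004590 mol, which equals the excess n(HCl).
So n(HCl) consumed by the sample = 0.01078 - 0.004590 = 0.006189 mol.
n(Mg(OH)2) = 0.006189 / 2 = 0.003095 mol.
mass Mg(OH)2 = 0.003095 x 58.32 = 0.1805 g, so %Mg(OH)2 = 0.1805/0.1983 x 100 = 91.0%.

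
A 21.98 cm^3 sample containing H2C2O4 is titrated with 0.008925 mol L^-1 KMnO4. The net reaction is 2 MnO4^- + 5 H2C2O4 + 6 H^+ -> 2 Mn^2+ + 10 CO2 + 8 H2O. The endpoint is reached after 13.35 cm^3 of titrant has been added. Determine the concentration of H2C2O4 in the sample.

n(KMnO4) = 0.008925 x 0.01335 = 0.0001191 mol.
From the balanced equation, 2 mol KMnO4 reacts with 5 mol H2C2O4, so n(H2C2O4) = 0.0001191 x 5/2 = 0.0002979 mol.
[H2C2O4] = 0.0002979 / 0.02198 L = 0.0136 M.

0.0136 M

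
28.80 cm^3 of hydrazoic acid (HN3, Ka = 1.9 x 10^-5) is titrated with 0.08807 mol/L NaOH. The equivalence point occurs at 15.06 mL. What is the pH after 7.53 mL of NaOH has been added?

7.53 mL is exactly half the equivalence volume (15.06/2), i.e. the half-equivalence point.
There, n(HA) = n(A^-), so pH = pKa = -log(1.9 x 10^-5) = 4.72.

4.72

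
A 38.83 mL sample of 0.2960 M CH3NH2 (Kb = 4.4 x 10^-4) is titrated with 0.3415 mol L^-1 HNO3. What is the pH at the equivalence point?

5.72

n(CH3NH2) = 0.2960 x 0.03883 = 0.01149 mol; V(HNO3) at equivalence = 0.01149/0.3415 = 0.03366 L.
At equivalence the base is fully converted to CH3NH3+; total volume = 0.07249 L, so [CH3NH3+] = 0.01149/0.07249 = 0.1586 M.
Ka(CH3NH3+) = Kw/Kb = 1.0e-14 / 4.4 x 10^-4 = 2.27e-11.
[H^+] = sqrt(Ka x [CH3NH3+]) = sqrt(2.27e-11 x 0.1586) = 1.90e-6 M.
pH = -log(1.90e-6) = 5.72.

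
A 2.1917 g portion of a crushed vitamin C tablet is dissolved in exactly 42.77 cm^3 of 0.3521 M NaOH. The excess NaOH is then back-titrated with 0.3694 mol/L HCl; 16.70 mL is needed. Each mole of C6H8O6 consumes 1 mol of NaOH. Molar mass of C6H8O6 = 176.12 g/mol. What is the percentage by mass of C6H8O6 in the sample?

71.4%

Total n(NaOH) added = 0.3521 x 0.04277 = 0.01506 mol.
n(HCl) used = 0.3694 x 0.01670 = 0.006169 mol, which equals the excess n(NaOH).
So n(NaOH) consumed by the sample = 0.01506 - 0.006169 = 0.008890 mol.
n(C6H8O6) = 0.008890 / 1 = 0.008890 mol.
mass C6H8O6 = 0.008890 x 176.12 = 1.566 g, so %C6H8O6 = 1.566/2.1917 x 100 = 71.4%.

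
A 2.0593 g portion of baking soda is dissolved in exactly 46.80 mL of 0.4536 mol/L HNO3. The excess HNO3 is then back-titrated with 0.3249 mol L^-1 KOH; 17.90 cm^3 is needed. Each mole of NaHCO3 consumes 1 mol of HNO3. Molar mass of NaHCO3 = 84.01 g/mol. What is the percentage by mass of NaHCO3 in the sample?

62.9%

Total n(HNO3) added = 0.4536 x 0.04680 = 0.02123 mol.
n(KOH) used = 0.3249 x 0.01790 = 0.005816 mol, which equals the excess n(HNO3).
So n(HNO3) consumed by the sample = 0.02123 - 0.005816 = 0.01541 mol.
n(NaHCO3) = 0.01541 / 1 = 0.01541 mol.
mass NaHCO3 = 0.01541 x 84.01 = 1.295 g, so %NaHCO3 = 1.295/2.0593 x 100 = 62.9%.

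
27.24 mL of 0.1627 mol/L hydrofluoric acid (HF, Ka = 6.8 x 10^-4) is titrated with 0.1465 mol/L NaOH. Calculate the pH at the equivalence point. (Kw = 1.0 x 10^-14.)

8.03

n(HF) = 0.1627 x 0.02724 = 0.004432 mol; V(NaOH) at equivalence = 0.004432/0.1465 = 0.03025 L.
At equivalence all the acid is converted to F-; total volume = 0.02724 + 0.03025 = 0.05749 L, so [F-] = 0.004432/0.05749 = 0.07709 M.
Kb = Kw/Ka = 1.0e-14 / 6.8 x 10^-4 = 1.47e-11.
[OH^-] = sqrt(Kb x [F-]) = sqrt(1.47e-11 x 0.07709) = 1.06e-6 M.
pOH = 5.97, so pH = 14.00 - 5.97 = 8.03.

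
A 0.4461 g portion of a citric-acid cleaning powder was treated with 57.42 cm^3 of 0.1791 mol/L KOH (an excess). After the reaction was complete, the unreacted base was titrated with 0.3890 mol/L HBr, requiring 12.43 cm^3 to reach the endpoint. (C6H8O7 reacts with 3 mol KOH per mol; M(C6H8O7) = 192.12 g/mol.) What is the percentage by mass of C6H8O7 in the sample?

Total n(KOH) added = 0.1791 x 0.05742 = 0.01028 mol.
n(HBr) used = 0.3890 x 0.01243 = 0.004835 mol, which equals the excess n(KOH).
So n(KOH) consumed by the sample = 0.01028 - 0.004835 = 0.005449 mol.
n(C6H8O7) = 0.005449 / 3 = 0.001816 mol.
mass C6H8O7 = 0.001816 x 192.12 = 0.3489 g, so %C6H8O7 = 0.3489/0.4461 x 100 = 78.2%.

78.2%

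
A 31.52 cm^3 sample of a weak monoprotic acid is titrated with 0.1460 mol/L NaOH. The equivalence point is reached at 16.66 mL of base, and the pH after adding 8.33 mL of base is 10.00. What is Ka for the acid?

1.0 x 10^-10

8.33 mL is half of the equivalence volume, so this is the half-equivalence point where [HA] = [A^-].
At half-equivalence pH = pKa, so pKa = 10.00.
Ka = 10^(-10.00) = 1.0 x 10^-10.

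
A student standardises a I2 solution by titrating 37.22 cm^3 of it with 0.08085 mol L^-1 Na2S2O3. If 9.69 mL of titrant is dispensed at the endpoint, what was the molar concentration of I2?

n(Na2S2O3) = 0.08085 x 0.009690 = 0.0007834 mol.
From the balanced equation, 2 mol Na2S2O3 reacts with 1 mol I2, so n(I2) = 0.0007834 x 1/2 = 0.0003917 mol.
[I2] = 0.0003917 / 0.03722 L = 0.0105 M.

0.0105 M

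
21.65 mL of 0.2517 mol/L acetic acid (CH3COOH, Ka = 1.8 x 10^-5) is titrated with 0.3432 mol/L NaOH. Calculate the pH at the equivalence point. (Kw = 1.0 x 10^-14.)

n(CH3COOH) = 0.2517 x 0.02165 = 0.005449 mol; V(NaOH) at equivalence = 0.005449/0.3432 = 0.01588 L.
At equivalence all the acid is converted to CH3COO-; total volume = 0.02165 + 0.01588 = 0.03753 L, so [CH3COO-] = 0.005449/0.03753 = 0.1452 M.
Kb = Kw/Ka = 1.0e-14 / 1.8 x 10^-5 = 5.56e-10.
[OH^-] = sqrt(Kb x [CH3COO-]) = sqrt(5.56e-10 x 0.1452) = 8.98e-6 M.
pOH = 5.05, so pH = 14.00 - 5.05 = 8.95.

8.95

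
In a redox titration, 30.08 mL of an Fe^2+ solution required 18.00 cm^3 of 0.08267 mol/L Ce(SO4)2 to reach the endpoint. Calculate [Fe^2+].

n(Ce(SO4)2) = 0.08267 x 0.01800 = 0.001488 mol.
From the balanced equation, 1 mol Ce(SO4)2 reacts with 1 mol Fe^2+, so n(Fe^2+) = 0.001488 x 1/1 = 0.001488 mol.
[Fe^2+] = 0.001488 / 0.03008 L = 0.0495 M.

0.0495 M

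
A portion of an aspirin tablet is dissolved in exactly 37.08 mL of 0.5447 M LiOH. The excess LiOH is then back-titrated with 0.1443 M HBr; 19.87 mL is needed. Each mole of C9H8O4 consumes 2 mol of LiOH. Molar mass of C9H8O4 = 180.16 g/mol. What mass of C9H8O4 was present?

1.56 g

Total n(LiOH) added = 0.5447 x 0.03708 = 0.02020 mol.
n(HBr) used = 0.1443 x 0.01987 = 0.002867 mol, which equals the excess n(LiOH).
So n(LiOH) consumed by the sample = 0.02020 - 0.002867 = 0.01733 mol.
n(C9H8O4) = 0.01733 / 2 = 0.008665 mol.
mass = 0.008665 mol x 180.16 g/mol = 1.56 g.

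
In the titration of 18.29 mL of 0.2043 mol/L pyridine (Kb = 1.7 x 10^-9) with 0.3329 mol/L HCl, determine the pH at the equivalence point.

3.06

n(C5H5N) = 0.2043 x 0.01829 = 0.003737 mol; V(HCl) at equivalence = 0.003737/0.3329 = 0.01122 L.
At equivalence the base is fully converted to C5H5NH+; total volume = 0.02951 L, so [C5H5NH+] = 0.003737/0.02951 = 0.1266 M.
Ka(C5H5NH+) = Kw/Kb = 1.0e-14 / 1.7 x 10^-9 = 5.88e-6.
[H^+] = sqrt(Ka x [C5H5NH+]) = sqrt(5.88e-6 x 0.1266) = 0.000863 M.
pH = -log(0.000863) = 3.06.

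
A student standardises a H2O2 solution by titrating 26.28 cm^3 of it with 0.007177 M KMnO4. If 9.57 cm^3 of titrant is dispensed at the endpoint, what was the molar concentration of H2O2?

n(KMnO4) = 0.007177 x 0.009570 = 6.868e-5 mol.
From the balanced equation, 2 mol KMnO4 reacts with 5 mol H2O2, so n(H2O2) = 6.868e-5 x 5/2 = 0.0001717 mol.
[H2O2] = 0.0001717 / 0.02628 L = 0.00653 M.

0.00653 M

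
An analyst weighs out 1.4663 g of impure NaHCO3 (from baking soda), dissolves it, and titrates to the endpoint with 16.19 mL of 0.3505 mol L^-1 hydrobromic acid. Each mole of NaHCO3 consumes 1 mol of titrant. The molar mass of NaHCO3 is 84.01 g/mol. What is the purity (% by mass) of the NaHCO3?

32.5%

n(HBr) = 0.3505 x 0.01619 = 0.005675 mol.
n(NaHCO3) = 0.005675 / 1 = 0.005675 mol.
mass of NaHCO3 = 0.005675 x 84.01 = 0.4767 g.
% purity = 0.4767 / 1.4663 x 100 = 32.5%.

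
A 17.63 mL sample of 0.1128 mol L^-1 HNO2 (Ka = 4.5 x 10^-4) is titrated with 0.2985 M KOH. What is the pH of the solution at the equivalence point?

8.13

n(HNO2) = 0.1128 x 0.01763 = 0.001989 mol; V(KOH) at equivalence = 0.001989/0.2985 = 0.006662 L.
At equivalence all the acid is converted to NO2-; total volume = 0.01763 + 0.006662 = 0.02429 L, so [NO2-] = 0.001989/0.02429 = 0.08186 M.
Kb = Kw/Ka = 1.0e-14 / 4.5 x 10^-4 = 2.22e-11.
[OH^-] = sqrt(Kb x [NO2-]) = sqrt(2.22e-11 x 0.08186) = 1.35e-6 M.
pOH = 5.87, so pH = 14.00 - 5.87 = 8.13.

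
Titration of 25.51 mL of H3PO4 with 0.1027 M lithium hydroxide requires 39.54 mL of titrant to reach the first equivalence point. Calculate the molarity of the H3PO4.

0.159 M

n(LiOH) = 0.1027 x 0.03954 = 0.004061 mol.
At the first equivalence point, 1 mol OH^- react per mol H3PO4, so n(H3PO4) = 0.004061 / 1 = 0.004061 mol.
[H3PO4] = 0.004061 / 0.02551 L = 0.159 M.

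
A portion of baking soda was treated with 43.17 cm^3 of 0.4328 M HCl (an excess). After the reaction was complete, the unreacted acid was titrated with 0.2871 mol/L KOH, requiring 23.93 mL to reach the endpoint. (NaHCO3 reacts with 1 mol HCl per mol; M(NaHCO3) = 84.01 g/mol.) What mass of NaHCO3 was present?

Total n(HCl) added = 0.4328 x 0.04317 = 0.01868 mol.
n(KOH) used = 0.2871 x 0.02393 = 0.006870 mol, which equals the excess n(HCl).
So n(HCl) consumed by the sample = 0.01868 - 0.006870 = 0.01181 mol.
n(NaHCO3) = 0.01181 / 1 = 0.01181 mol.
mass = 0.01181 mol x 84.01 g/mol = 0.992 g.

0.992 g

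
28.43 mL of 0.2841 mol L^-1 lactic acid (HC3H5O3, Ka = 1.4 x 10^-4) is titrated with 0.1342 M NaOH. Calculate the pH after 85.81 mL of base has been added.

n(acid) = 0.2841 x 0.02843 = 0.008077 mol; n(NaOH) added = 0.1342 x 0.08581 = 0.01152 mol.
Base is in excess by 0.01152 - 0.008077 = 0.003439 mol in a total volume of 0.1142 L.
[OH^-] = 0.003439/0.1142 = 0.03010 M, so pOH = 1.52 and pH = 14.00 - 1.52 = 12.48.

12.48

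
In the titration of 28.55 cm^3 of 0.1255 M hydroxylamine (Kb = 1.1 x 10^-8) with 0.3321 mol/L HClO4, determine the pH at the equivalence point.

3.54

n(NH2OH) = 0.1255 x 0.02855 = 0.003583 mol; V(HClO4) at equivalence = 0.003583/0.3321 = 0.01079 L.
At equivalence the base is fully converted to NH3OH+; total volume = 0.03934 L, so [NH3OH+] = 0.003583/0.03934 = 0.09108 M.
Ka(NH3OH+) = Kw/Kb = 1.0e-14 / 1.1 x 10^-8 = 9.09e-7.
[H^+] = sqrt(Ka x [NH3OH+]) = sqrt(9.09e-7 x 0.09108) = 0.000288 M.
pH = -log(0.000288) = 3.54.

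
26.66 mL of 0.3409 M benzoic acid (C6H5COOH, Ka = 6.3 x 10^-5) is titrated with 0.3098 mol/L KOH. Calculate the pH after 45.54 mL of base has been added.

n(acid) = 0.3409 x 0.02666 = 0.009088 mol; n(KOH) added = 0.3098 x 0.04554 = 0.01411 mol.
Base is in excess by 0.01411 - 0.009088 = 0.005020 mol in a total volume of 0.07220 L.
[OH^-] = 0.005020/0.07220 = 0.06953 M, so pOH = 1.16 and pH = 14.00 - 1.16 = 12.84.

12.84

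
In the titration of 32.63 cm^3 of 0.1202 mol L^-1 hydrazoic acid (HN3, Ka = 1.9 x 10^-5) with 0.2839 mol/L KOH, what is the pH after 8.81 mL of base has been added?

4.97

Initial n(HN3) = 0.1202 x 0.03263 = 0.003922 mol.
n(KOH) added = 0.2839 x 0.008810 = 0.002501 mol, converting that many moles of HN3 to N3-.
Remaining n(HN3) = 0.001421 mol; n(N3-) = 0.002501 mol.
By Henderson-Hasselbalch, pH = pKa + log([A^-]/[HA]) = 4.72 + log(0.002501/0.001421) = 4.72 + (+0.25) = 4.97.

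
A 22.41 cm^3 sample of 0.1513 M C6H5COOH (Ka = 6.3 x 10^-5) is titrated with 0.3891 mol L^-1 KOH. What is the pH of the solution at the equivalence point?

n(C6H5COOH) = 0.1513 x 0.02241 = 0.003391 mol; V(KOH) at equivalence = 0.003391/0.3891 = 0.008714 L.
At equivalence all the acid is converted to C6H5COO-; total volume = 0.02241 + 0.008714 = 0.03112 L, so [C6H5COO-] = 0.003391/0.03112 = 0.1089 M.
Kb = Kw/Ka = 1.0e-14 / 6.3 x 10^-5 = 1.59e-10.
[OH^-] = sqrt(Kb x [C6H5COO-]) = sqrt(1.59e-10 x 0.1089) = 4.16e-6 M.
pOH = 5.38, so pH = 14.00 - 5.38 = 8.62.

8.62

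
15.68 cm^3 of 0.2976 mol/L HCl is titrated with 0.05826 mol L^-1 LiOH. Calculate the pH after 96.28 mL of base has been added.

n(acid) = 0.2976 x 0.01568 = 0.004666 mol; n(LiOH) added = 0.05826 x 0.09628 = 0.005609 mol.
Base is in excess by 0.005609 - 0.004666 = 0.0009429 mol in a total volume of 0.1120 L.
[OH^-] = 0.0009429/0.1120 = 0.008422 M, so pOH = 2.07 and pH = 14.00 - 2.07 = 11.93.

11.93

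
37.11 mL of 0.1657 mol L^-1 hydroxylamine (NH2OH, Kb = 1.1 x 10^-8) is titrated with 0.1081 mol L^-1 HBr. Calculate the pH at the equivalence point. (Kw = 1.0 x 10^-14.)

n(NH2OH) = 0.1657 x 0.03711 = 0.006149 mol; V(HBr) at equivalence = 0.006149/0.1081 = 0.05688 L.
At equivalence the base is fully converted to NH3OH+; total volume = 0.09399 L, so [NH3OH+] = 0.006149/0.09399 = 0.06542 M.
Ka(NH3OH+) = Kw/Kb = 1.0e-14 / 1.1 x 10^-8 = 9.09e-7.
[H^+] = sqrt(Ka x [NH3OH+]) = sqrt(9.09e-7 x 0.06542) = 0.000244 M.
pH = -log(0.000244) = 3.61.

3.61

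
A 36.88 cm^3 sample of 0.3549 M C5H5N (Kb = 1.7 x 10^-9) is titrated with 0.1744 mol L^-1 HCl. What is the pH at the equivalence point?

3.08

n(C5H5N) = 0.3549 x 0.03688 = 0.01309 mol; V(HCl) at equivalence = 0.01309/0.1744 = 0.07505 L.
At equivalence the base is fully converted to C5H5NH+; total volume = 0.1119 L, so [C5H5NH+] = 0.01309/0.1119 = 0.1169 M.
Ka(C5H5NH+) = Kw/Kb = 1.0e-14 / 1.7 x 10^-9 = 5.88e-6.
[H^+] = sqrt(Ka x [C5H5NH+]) = sqrt(5.88e-6 x 0.1169) = 0.000829 M.
pH = -log(0.000829) = 3.08.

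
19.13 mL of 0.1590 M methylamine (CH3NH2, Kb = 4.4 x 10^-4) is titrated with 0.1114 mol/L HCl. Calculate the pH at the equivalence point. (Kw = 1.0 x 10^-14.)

n(CH3NH2) = 0.1590 x 0.01913 = 0.003042 mol; V(HCl) at equivalence = 0.003042/0.1114 = 0.02730 L.
At equivalence the base is fully converted to CH3NH3+; total volume = 0.04643 L, so [CH3NH3+] = 0.003042/0.04643 = 0.06551 M.
Ka(CH3NH3+) = Kw/Kb = 1.0e-14 / 4.4 x 10^-4 = 2.27e-11.
[H^+] = sqrt(Ka x [CH3NH3+]) = sqrt(2.27e-11 x 0.06551) = 1.22e-6 M.
pH = -log(1.22e-6) = 5.91.

5.91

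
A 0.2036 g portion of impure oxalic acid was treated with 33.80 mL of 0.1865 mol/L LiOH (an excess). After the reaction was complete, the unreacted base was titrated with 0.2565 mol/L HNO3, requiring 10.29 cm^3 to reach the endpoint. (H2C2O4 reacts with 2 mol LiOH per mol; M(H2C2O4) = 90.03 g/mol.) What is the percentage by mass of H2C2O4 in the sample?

Total n(LiOH) added = 0.1865 x 0.03380 = 0.006304 mol.
n(HNO3) used = 0.2565 x 0.01029 = 0.002639 mol, which equals the excess n(LiOH).
So n(LiOH) consumed by the sample = 0.006304 - 0.002639 = 0.003664 mol.
n(H2C2O4) = 0.003664 / 2 = 0.001832 mol.
mass H2C2O4 = 0.001832 x 90.03 = 0.1649 g, so %H2C2O4 = 0.1649/0.2036 x 100 = 81.0%.

81.0%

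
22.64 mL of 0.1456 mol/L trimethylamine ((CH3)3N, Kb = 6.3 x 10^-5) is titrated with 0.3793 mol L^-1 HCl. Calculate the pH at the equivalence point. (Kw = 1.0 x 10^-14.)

5.39

n((CH3)3N) = 0.1456 x 0.02264 = 0.003296 mol; V(HCl) at equivalence = 0.003296/0.3793 = 0.008691 L.
At equivalence the base is fully converted to (CH3)3NH+; total volume = 0.03133 L, so [(CH3)3NH+] = 0.003296/0.03133 = 0.1052 M.
Ka((CH3)3NH+) = Kw/Kb = 1.0e-14 / 6.3 x 10^-5 = 1.59e-10.
[H^+] = sqrt(Ka x [(CH3)3NH+]) = sqrt(1.59e-10 x 0.1052) = 4.09e-6 M.
pH = -log(4.09e-6) = 5.39.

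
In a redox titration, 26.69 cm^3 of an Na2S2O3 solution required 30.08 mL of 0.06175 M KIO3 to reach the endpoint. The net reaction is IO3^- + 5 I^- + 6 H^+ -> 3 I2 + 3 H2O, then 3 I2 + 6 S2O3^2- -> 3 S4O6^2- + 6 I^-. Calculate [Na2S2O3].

n(KIO3) = 0.06175 x 0.03008 = 0.001857 mol.
From the balanced equation, 1 mol KIO3 reacts with 6 mol Na2S2O3, so n(Na2S2O3) = 0.001857 x 6/1 = 0.01114 mol.
[Na2S2O3] = 0.01114 / 0.02669 L = 0.418 M.

0.418 M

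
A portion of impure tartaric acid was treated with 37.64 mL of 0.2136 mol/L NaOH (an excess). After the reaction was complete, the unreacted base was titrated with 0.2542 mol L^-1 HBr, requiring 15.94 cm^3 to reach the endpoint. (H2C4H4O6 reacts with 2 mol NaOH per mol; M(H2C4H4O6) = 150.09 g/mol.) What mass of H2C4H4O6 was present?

Total n(NaOH) added = 0.2136 x 0.03764 = 0.008040 mol.
n(HBr) used = 0.2542 x 0.01594 = 0.004052 mol, which equals the excess n(NaOH).
So n(NaOH) consumed by the sample = 0.008040 - 0.004052 = 0.003988 mol.
n(H2C4H4O6) = 0.003988 / 2 = 0.001994 mol.
mass = 0.001994 mol x 150.09 g/mol = 0.299 g.

0.299 g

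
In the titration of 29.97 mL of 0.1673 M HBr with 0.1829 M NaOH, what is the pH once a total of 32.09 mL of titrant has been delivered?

12.14

n(acid) = 0.1673 x 0.02997 = 0.005014 mol; n(NaOH) added = 0.1829 x 0.03209 = 0.005869 mol.
Base is in excess by 0.005869 - 0.005014 = 0.0008553 mol in a total volume of 0.06206 L.
[OH^-] = 0.0008553/0.06206 = 0.01378 M, so pOH = 1.86 and pH = 14.00 - 1.86 = 12.14.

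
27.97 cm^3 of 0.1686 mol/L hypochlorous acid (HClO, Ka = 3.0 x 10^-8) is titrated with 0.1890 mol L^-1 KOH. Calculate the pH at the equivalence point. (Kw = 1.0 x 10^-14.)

10.24

n(HClO) = 0.1686 x 0.02797 = 0.004716 mol; V(KOH) at equivalence = 0.004716/0.1890 = 0.02495 L.
At equivalence all the acid is converted to ClO-; total volume = 0.02797 + 0.02495 = 0.05292 L, so [ClO-] = 0.004716/0.05292 = 0.08911 M.
Kb = Kw/Ka = 1.0e-14 / 3.0 x 10^-8 = 3.33e-7.
[OH^-] = sqrt(Kb x [ClO-]) = sqrt(3.33e-7 x 0.08911) = 0.000172 M.
pOH = 3.76, so pH = 14.00 - 3.76 = 10.24.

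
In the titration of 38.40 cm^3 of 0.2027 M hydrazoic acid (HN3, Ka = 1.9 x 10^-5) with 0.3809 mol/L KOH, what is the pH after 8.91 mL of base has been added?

4.61

Initial n(HN3) = 0.2027 x 0.03840 = 0.007784 mol.
n(KOH) added = 0.3809 x 0.008910 = 0.003394 mol, converting that many moles of HN3 to N3-.
Remaining n(HN3) = 0.004390 mol; n(N3-) = 0.003394 mol.
By Henderson-Hasselbalch, pH = pKa + log([A^-]/[HA]) = 4.72 + log(0.003394/0.004390) = 4.72 + (-0.11) = 4.61.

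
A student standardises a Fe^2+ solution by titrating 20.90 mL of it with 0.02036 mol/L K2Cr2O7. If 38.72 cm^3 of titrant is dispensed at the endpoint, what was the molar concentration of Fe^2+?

0.226 M

n(K2Cr2O7) = 0.02036 x 0.03872 = 0.0007883 mol.
From the balanced equation, 1 mol K2Cr2O7 reacts with 6 mol Fe^2+, so n(Fe^2+) = 0.0007883 x 6/1 = 0.004730 mol.
[Fe^2+] = 0.004730 / 0.02090 L = 0.226 M.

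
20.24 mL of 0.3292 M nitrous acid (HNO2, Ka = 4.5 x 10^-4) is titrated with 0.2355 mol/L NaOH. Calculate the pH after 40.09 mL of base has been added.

n(acid) = 0.3292 x 0.02024 = 0.006663 mol; n(NaOH) added = 0.2355 x 0.04009 = 0.009441 mol.
Base is in excess by 0.009441 - 0.006663 = 0.002778 mol in a total volume of 0.06033 L.
[OH^-] = 0.002778/0.06033 = 0.04605 M, so pOH = 1.34 and pH = 14.00 - 1.34 = 12.66.

12.66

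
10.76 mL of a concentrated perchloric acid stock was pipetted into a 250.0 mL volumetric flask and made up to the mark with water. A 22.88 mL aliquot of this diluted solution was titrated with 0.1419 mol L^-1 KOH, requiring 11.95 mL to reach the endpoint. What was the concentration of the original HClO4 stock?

1.72 M

n(KOH) = 0.1419 x 0.01195 = 0.001696 mol.
n(HClO4) in the aliquot = 0.001696 mol.
[diluted HClO4] = 0.001696 / 0.02288 = 0.07411 M.
Dilution factor = 250.0/10.76 = 23.23, so [stock] = 0.07411 x 23.23 = 1.72 M.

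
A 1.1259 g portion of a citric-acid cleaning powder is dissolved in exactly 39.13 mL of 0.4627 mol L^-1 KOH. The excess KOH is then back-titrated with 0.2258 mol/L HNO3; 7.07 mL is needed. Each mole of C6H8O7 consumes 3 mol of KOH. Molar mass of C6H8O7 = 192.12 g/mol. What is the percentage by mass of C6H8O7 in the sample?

93.9%

Total n(KOH) added = 0.4627 x 0.03913 = 0.01811 mol.
n(HNO3) used = 0.2258 x 0.007070 = 0.001596 mol, which equals the excess n(KOH).
So n(KOH) consumed by the sample = 0.01811 - 0.001596 = 0.01651 mol.
n(C6H8O7) = 0.01651 / 3 = 0.005503 mol.
mass C6H8O7 = 0.005503 x 192.12 = 1.057 g, so %C6H8O7 = 1.057/1.1259 x 100 = 93.9%.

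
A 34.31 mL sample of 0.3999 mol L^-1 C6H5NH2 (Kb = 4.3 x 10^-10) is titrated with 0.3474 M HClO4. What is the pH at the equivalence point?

n(C6H5NH2) = 0.3999 x 0.03431 = 0.01372 mol; V(HClO4) at equivalence = 0.01372/0.3474 = 0.03950 L.
At equivalence the base is fully converted to C6H5NH3+; total volume = 0.07381 L, so [C6H5NH3+] = 0.01372/0.07381 = 0.1859 M.
Ka(C6H5NH3+) = Kw/Kb = 1.0e-14 / 4.3 x 10^-10 = 2.33e-5.
[H^+] = sqrt(Ka x [C6H5NH3+]) = sqrt(2.33e-5 x 0.1859) = 0.00208 M.
pH = -log(0.00208) = 2.68.

2.68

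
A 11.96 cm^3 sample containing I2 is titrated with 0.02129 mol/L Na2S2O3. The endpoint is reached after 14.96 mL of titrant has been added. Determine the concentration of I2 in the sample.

0.0133 M

n(Na2S2O3) = 0.02129 x 0.01496 = 0.0003185 mol.
From the balanced equation, 2 mol Na2S2O3 reacts with 1 mol I2, so n(I2) = 0.0003185 x 1/2 = 0.0001592 mol.
[I2] = 0.0001592 / 0.01196 L = 0.0133 M.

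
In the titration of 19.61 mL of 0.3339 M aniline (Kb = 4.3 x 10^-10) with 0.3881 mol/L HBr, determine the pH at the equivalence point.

n(C6H5NH2) = 0.3339 x 0.01961 = 0.006548 mol; V(HBr) at equivalence = 0.006548/0.3881 = 0.01687 L.
At equivalence the base is fully converted to C6H5NH3+; total volume = 0.03648 L, so [C6H5NH3+] = 0.006548/0.03648 = 0.1795 M.
Ka(C6H5NH3+) = Kw/Kb = 1.0e-14 / 4.3 x 10^-10 = 2.33e-5.
[H^+] = sqrt(Ka x [C6H5NH3+]) = sqrt(2.33e-5 x 0.1795) = 0.00204 M.
pH = -log(0.00204) = 2.69.

2.69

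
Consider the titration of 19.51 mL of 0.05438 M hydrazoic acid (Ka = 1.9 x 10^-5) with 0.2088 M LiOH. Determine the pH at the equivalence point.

8.68

n(HN3) = 0.05438 x 0.01951 = 0.001061 mol; V(LiOH) at equivalence = 0.001061/0.2088 = 0.005081 L.
At equivalence all the acid is converted to N3-; total volume = 0.01951 + 0.005081 = 0.02459 L, so [N3-] = 0.001061/0.02459 = 0.04314 M.
Kb = Kw/Ka = 1.0e-14 / 1.9 x 10^-5 = 5.26e-10.
[OH^-] = sqrt(Kb x [N3-]) = sqrt(5.26e-10 x 0.04314) = 4.77e-6 M.
pOH = 5.32, so pH = 14.00 - 5.32 = 8.68.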